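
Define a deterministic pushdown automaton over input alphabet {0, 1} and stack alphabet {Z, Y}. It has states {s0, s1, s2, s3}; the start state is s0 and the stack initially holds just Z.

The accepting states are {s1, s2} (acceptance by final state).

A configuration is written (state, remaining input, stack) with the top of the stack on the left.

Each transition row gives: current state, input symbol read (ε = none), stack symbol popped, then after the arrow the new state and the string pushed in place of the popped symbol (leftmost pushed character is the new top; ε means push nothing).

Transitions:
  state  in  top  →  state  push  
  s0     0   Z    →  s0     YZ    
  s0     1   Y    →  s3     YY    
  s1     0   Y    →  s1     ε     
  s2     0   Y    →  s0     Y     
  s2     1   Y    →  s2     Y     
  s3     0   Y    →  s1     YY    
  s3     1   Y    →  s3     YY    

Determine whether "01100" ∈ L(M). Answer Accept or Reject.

(s0, 01100, Z)
  read 0, top Z: go to s0, push YZ → (s0, 1100, YZ)
  read 1, top Y: go to s3, push YY → (s3, 100, YYZ)
  read 1, top Y: go to s3, push YY → (s3, 00, YYYZ)
  read 0, top Y: go to s1, push YY → (s1, 0, YYYYZ)
  read 0, top Y: go to s1, push ε → (s1, ε, YYYZ)
All input consumed; state s1 ∈ F.

Accept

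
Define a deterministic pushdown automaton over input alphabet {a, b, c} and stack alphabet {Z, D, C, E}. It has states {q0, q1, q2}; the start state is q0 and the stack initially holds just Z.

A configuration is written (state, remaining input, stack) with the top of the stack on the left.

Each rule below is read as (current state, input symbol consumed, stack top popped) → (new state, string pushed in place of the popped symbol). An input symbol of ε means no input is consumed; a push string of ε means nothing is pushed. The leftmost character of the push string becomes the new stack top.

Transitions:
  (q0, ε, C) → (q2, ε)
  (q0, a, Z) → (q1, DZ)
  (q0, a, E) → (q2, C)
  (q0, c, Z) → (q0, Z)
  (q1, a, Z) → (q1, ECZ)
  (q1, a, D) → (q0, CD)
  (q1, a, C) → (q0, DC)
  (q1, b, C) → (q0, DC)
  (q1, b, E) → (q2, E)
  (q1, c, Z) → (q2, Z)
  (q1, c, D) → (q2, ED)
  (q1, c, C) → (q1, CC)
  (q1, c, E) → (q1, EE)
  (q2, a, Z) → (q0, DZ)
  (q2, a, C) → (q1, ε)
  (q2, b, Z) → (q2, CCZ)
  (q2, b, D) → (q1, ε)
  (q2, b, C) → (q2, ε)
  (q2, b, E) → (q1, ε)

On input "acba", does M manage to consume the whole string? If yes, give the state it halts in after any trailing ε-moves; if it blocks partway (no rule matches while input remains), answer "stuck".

q2

(q0, acba, Z) ⊢ (q1, cba, DZ) ⊢ (q2, ba, EDZ) ⊢ (q1, a, DZ) ⊢ (q0, ε, CDZ) ⊢ (q2, ε, DZ)
All input consumed; M is in state q2.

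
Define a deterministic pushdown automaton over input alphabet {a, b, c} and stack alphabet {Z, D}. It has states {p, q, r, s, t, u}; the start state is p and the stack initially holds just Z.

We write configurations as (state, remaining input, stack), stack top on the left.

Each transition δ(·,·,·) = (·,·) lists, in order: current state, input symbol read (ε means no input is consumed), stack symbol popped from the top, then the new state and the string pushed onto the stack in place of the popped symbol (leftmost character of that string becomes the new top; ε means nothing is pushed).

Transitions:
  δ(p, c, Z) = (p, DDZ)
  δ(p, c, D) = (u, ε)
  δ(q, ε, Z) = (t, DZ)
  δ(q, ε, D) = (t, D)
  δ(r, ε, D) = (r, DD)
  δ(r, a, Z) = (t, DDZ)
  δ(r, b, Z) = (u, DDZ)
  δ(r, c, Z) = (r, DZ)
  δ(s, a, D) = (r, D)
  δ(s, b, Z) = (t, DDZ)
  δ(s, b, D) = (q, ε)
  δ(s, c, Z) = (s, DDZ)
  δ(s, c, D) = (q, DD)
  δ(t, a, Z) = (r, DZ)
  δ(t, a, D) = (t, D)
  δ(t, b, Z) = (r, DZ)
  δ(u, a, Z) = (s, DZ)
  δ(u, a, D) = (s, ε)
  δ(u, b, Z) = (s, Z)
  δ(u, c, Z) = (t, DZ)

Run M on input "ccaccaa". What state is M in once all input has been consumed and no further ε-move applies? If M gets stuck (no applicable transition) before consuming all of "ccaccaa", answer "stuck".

(p, ccaccaa, Z) ⊢ (p, caccaa, DDZ) ⊢ (u, accaa, DZ) ⊢ (s, ccaa, Z) ⊢ (s, caa, DDZ) ⊢ (q, aa, DDDZ) ⊢ (t, aa, DDDZ) ⊢ (t, a, DDDZ) ⊢ (t, ε, DDDZ)
All input consumed; M is in state t.

t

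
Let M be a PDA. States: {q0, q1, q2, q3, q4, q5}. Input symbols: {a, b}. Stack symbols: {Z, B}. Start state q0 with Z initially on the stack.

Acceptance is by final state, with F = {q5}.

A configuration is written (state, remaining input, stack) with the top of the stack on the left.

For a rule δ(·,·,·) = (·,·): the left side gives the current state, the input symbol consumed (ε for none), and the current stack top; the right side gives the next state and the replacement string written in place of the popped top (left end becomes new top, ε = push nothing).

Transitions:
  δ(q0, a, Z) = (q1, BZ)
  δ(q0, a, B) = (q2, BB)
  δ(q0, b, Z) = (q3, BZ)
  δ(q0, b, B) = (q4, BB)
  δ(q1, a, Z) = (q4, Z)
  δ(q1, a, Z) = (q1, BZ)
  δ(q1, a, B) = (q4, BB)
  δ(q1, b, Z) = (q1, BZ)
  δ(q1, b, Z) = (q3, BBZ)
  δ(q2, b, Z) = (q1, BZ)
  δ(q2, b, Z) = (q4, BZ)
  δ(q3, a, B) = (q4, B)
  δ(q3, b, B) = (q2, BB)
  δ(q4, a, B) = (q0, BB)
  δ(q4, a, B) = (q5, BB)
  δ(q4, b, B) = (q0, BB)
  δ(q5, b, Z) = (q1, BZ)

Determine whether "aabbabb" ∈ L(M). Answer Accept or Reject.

Reject

No computation consumes all input and reaches a final state.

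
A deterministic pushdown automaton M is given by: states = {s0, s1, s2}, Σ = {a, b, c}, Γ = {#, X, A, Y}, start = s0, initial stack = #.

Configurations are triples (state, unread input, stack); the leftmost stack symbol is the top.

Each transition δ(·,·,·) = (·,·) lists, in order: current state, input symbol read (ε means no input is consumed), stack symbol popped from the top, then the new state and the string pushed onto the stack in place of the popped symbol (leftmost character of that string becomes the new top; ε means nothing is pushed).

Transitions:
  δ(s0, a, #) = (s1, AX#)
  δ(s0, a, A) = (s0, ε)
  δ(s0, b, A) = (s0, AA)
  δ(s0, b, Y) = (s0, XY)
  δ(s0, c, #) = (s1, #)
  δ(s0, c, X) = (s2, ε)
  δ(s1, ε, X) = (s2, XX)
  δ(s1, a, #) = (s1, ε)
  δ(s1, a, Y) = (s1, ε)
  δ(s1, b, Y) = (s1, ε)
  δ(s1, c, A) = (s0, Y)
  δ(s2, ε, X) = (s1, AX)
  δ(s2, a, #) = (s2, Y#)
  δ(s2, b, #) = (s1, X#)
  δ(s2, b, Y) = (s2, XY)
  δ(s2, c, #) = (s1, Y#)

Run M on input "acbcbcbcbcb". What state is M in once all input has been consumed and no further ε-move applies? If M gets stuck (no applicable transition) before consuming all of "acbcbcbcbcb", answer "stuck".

(s0, acbcbcbcbcb, #)
  read a, top #: go to s1, push AX# → (s1, cbcbcbcbcb, AX#)
  read c, top A: go to s0, push Y → (s0, bcbcbcbcb, YX#)
  read b, top Y: go to s0, push XY → (s0, cbcbcbcb, XYX#)
  read c, top X: go to s2, push ε → (s2, bcbcbcb, YX#)
  read b, top Y: go to s2, push XY → (s2, cbcbcb, XYX#)
  ε-move, top X: go to s1, push AX → (s1, cbcbcb, AXYX#)
  read c, top A: go to s0, push Y → (s0, bcbcb, YXYX#)
  read b, top Y: go to s0, push XY → (s0, cbcb, XYXYX#)
  read c, top X: go to s2, push ε → (s2, bcb, YXYX#)
  read b, top Y: go to s2, push XY → (s2, cb, XYXYX#)
  ε-move, top X: go to s1, push AX → (s1, cb, AXYXYX#)
  read c, top A: go to s0, push Y → (s0, b, YXYXYX#)
  read b, top Y: go to s0, push XY → (s0, ε, XYXYXYX#)
All input consumed; M is in state s0.

s0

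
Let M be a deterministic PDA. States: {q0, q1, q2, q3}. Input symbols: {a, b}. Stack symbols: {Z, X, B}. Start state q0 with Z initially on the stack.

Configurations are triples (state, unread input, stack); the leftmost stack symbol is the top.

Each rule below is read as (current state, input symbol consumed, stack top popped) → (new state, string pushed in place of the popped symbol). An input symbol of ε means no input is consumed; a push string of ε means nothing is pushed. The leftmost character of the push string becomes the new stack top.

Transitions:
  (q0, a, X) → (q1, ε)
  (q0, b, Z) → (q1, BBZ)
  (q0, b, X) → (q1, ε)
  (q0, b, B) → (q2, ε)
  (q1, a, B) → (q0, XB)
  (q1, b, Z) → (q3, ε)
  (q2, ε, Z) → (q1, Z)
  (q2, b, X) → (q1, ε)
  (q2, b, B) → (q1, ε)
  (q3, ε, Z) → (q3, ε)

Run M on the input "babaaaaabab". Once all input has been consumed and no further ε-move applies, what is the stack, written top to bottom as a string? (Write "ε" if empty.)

(q0, babaaaaabab, Z)
  read b, top Z: go to q1, push BBZ → (q1, abaaaaabab, BBZ)
  read a, top B: go to q0, push XB → (q0, baaaaabab, XBBZ)
  read b, top X: go to q1, push ε → (q1, aaaaabab, BBZ)
  read a, top B: go to q0, push XB → (q0, aaaabab, XBBZ)
  read a, top X: go to q1, push ε → (q1, aaabab, BBZ)
  read a, top B: go to q0, push XB → (q0, aabab, XBBZ)
  read a, top X: go to q1, push ε → (q1, abab, BBZ)
  read a, top B: go to q0, push XB → (q0, bab, XBBZ)
  read b, top X: go to q1, push ε → (q1, ab, BBZ)
  read a, top B: go to q0, push XB → (q0, b, XBBZ)
  read b, top X: go to q1, push ε → (q1, ε, BBZ)
All input consumed in state q1 with stack BBZ.

BBZ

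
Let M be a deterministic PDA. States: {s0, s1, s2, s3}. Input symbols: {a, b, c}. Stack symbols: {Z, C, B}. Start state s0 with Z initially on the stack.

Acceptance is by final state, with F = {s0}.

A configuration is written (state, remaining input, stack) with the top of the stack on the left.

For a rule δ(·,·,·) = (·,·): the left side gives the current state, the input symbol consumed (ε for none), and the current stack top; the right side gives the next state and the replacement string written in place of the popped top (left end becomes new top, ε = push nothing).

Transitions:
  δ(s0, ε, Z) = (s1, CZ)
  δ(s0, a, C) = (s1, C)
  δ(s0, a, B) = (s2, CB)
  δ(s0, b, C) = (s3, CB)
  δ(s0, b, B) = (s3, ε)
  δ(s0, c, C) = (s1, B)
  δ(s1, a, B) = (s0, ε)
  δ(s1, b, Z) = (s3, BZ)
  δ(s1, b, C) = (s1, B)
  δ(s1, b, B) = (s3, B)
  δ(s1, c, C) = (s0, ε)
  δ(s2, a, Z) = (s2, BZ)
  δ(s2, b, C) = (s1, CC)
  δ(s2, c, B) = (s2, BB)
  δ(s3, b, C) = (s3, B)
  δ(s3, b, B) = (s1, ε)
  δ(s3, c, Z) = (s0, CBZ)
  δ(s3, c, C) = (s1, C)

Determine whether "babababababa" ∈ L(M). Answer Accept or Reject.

(s0, babababababa, Z) ⊢ (s1, babababababa, CZ) ⊢ (s1, abababababa, BZ) ⊢ (s0, bababababa, Z) ⊢ (s1, bababababa, CZ) ⊢ (s1, ababababa, BZ) ⊢ (s0, babababa, Z) ⊢ (s1, babababa, CZ) ⊢ (s1, abababa, BZ) ⊢ (s0, bababa, Z) ⊢ (s1, bababa, CZ) ⊢ (s1, ababa, BZ) ⊢ (s0, baba, Z) ⊢ (s1, baba, CZ) ⊢ (s1, aba, BZ) ⊢ (s0, ba, Z) ⊢ (s1, ba, CZ) ⊢ (s1, a, BZ) ⊢ (s0, ε, Z)
All input consumed; state s0 ∈ F.

Accept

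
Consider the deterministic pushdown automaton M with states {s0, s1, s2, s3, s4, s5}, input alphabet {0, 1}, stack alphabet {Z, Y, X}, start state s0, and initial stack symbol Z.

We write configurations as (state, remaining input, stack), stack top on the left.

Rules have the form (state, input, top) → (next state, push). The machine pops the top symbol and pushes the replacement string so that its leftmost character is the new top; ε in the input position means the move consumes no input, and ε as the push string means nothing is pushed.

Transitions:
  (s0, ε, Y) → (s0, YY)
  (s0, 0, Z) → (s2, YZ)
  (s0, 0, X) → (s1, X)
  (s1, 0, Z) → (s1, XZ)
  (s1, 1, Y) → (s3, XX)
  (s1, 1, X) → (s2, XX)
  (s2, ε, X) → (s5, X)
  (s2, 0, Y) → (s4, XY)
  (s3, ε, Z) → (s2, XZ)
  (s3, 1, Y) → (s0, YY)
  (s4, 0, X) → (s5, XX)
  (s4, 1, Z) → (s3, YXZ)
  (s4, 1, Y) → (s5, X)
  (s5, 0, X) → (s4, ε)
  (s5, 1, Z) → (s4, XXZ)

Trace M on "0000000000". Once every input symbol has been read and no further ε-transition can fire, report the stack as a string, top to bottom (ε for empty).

XYZ

(s0, 0000000000, Z)
  read 0, top Z: go to s2, push YZ → (s2, 000000000, YZ)
  read 0, top Y: go to s4, push XY → (s4, 00000000, XYZ)
  read 0, top X: go to s5, push XX → (s5, 0000000, XXYZ)
  read 0, top X: go to s4, push ε → (s4, 000000, XYZ)
  read 0, top X: go to s5, push XX → (s5, 00000, XXYZ)
  read 0, top X: go to s4, push ε → (s4, 0000, XYZ)
  read 0, top X: go to s5, push XX → (s5, 000, XXYZ)
  read 0, top X: go to s4, push ε → (s4, 00, XYZ)
  read 0, top X: go to s5, push XX → (s5, 0, XXYZ)
  read 0, top X: go to s4, push ε → (s4, ε, XYZ)
All input consumed in state s4 with stack XYZ.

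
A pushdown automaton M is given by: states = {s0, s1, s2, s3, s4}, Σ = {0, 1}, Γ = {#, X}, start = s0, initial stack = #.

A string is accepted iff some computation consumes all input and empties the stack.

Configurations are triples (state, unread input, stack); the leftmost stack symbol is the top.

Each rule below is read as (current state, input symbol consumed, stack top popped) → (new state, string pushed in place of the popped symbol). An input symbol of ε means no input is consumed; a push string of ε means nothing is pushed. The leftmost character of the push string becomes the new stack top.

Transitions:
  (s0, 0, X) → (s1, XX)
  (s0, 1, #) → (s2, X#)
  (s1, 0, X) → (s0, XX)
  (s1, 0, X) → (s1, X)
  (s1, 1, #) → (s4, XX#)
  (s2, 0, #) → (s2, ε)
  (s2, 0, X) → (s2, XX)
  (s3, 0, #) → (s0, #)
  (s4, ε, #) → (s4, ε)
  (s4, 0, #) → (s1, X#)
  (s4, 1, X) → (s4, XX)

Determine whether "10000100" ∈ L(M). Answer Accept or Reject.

No computation consumes all input and empties the stack.

Reject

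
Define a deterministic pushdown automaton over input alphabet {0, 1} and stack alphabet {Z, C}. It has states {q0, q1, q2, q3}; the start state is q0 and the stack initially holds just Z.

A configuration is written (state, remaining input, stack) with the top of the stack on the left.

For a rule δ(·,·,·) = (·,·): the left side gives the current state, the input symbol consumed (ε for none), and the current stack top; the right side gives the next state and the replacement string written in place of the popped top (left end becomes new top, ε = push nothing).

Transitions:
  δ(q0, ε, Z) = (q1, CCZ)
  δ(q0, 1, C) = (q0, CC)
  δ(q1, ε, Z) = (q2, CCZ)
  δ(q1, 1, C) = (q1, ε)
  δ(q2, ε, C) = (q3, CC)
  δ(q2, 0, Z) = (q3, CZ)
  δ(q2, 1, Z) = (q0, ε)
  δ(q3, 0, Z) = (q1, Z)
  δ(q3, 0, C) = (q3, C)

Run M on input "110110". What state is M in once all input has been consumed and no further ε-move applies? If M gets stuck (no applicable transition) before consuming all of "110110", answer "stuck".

(q0, 110110, Z)
  ε-move, top Z: go to q1, push CCZ → (q1, 110110, CCZ)
  read 1, top C: go to q1, push ε → (q1, 10110, CZ)
  read 1, top C: go to q1, push ε → (q1, 0110, Z)
  ε-move, top Z: go to q2, push CCZ → (q2, 0110, CCZ)
  ε-move, top C: go to q3, push CC → (q3, 0110, CCCZ)
  read 0, top C: go to q3, push C → (q3, 110, CCCZ)
No transition for (q3, 1, top C); M blocks with input 110 remaining.

stuck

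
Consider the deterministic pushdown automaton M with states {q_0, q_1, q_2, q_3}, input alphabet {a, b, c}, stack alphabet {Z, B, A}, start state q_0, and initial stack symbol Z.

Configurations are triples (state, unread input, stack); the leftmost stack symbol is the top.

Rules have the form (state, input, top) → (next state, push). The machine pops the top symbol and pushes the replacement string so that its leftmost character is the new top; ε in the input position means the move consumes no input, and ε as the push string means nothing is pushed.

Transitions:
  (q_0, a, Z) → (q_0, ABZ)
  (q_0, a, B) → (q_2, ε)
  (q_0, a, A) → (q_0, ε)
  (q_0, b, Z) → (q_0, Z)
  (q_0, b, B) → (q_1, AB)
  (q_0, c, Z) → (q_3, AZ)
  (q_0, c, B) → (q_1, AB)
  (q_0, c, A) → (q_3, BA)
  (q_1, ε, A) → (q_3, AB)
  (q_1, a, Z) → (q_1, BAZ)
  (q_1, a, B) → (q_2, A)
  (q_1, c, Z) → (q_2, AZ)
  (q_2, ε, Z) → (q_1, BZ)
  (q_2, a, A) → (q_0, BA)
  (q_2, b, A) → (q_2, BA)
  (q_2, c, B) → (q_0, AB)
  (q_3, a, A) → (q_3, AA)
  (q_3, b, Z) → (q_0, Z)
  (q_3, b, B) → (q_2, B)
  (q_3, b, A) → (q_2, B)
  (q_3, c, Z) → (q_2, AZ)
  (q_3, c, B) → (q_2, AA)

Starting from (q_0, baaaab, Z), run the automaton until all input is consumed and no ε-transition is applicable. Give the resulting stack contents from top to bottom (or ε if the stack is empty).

BAZ

(q_0, baaaab, Z)
  read b, top Z: go to q_0, push Z → (q_0, aaaab, Z)
  read a, top Z: go to q_0, push ABZ → (q_0, aaab, ABZ)
  read a, top A: go to q_0, push ε → (q_0, aab, BZ)
  read a, top B: go to q_2, push ε → (q_2, ab, Z)
  ε-move, top Z: go to q_1, push BZ → (q_1, ab, BZ)
  read a, top B: go to q_2, push A → (q_2, b, AZ)
  read b, top A: go to q_2, push BA → (q_2, ε, BAZ)
All input consumed in state q_2 with stack BAZ.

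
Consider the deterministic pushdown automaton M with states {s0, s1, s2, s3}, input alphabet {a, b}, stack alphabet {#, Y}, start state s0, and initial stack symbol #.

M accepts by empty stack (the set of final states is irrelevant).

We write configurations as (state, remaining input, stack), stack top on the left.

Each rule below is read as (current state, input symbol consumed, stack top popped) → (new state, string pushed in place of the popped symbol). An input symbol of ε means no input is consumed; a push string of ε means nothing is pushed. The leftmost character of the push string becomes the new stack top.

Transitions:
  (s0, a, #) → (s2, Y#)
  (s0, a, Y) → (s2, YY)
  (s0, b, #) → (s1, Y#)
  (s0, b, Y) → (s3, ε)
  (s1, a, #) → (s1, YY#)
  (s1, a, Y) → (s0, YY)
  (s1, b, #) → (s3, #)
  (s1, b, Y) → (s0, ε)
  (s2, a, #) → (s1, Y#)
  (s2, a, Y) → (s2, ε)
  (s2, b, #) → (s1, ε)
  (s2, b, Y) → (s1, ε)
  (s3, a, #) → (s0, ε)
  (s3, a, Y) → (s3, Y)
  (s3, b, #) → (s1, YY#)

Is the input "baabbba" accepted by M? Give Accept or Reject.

(s0, baabbba, #) ⊢ (s1, aabbba, Y#) ⊢ (s0, abbba, YY#) ⊢ (s2, bbba, YYY#) ⊢ (s1, bba, YY#) ⊢ (s0, ba, Y#) ⊢ (s3, a, #) ⊢ (s0, ε, ε)
All input consumed and the stack is empty.

Accept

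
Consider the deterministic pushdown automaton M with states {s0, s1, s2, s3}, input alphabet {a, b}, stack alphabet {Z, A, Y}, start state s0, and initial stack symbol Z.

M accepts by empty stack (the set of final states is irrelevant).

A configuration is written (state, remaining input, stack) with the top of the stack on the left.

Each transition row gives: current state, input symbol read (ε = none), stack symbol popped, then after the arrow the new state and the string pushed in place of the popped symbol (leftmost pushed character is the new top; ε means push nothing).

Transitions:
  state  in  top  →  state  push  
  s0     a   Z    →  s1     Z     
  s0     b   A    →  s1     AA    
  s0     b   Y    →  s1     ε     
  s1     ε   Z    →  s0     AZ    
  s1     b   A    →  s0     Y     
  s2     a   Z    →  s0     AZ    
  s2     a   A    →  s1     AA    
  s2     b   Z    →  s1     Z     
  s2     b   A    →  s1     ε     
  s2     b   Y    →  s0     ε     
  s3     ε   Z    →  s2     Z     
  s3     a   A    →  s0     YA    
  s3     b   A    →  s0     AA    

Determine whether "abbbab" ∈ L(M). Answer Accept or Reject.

Reject

(s0, abbbab, Z)
  read a, top Z: go to s1, push Z → (s1, bbbab, Z)
  ε-move, top Z: go to s0, push AZ → (s0, bbbab, AZ)
  read b, top A: go to s1, push AA → (s1, bbab, AAZ)
  read b, top A: go to s0, push Y → (s0, bab, YAZ)
  read b, top Y: go to s1, push ε → (s1, ab, AZ)
No transition applies at (s1, ab, AZ); input not fully consumed.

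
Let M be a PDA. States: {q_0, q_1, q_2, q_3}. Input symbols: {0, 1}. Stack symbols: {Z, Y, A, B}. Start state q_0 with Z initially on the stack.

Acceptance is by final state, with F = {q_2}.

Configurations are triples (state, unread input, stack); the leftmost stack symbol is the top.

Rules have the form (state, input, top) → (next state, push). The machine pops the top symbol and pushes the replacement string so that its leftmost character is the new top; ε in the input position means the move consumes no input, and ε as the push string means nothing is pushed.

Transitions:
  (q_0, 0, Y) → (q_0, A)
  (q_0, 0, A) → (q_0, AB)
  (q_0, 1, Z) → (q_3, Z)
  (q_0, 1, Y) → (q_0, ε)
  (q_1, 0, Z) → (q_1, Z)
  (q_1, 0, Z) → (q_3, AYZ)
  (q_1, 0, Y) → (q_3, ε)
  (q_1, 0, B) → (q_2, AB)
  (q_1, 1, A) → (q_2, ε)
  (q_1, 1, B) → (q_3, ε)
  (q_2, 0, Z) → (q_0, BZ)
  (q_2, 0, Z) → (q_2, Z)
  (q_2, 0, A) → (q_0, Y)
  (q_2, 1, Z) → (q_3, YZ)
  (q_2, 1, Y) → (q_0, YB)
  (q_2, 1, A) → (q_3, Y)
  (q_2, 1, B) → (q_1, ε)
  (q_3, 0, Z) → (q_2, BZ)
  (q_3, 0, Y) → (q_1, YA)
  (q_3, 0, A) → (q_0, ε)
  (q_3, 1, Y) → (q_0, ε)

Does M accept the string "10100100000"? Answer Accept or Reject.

Reject

No computation consumes all input and reaches a final state.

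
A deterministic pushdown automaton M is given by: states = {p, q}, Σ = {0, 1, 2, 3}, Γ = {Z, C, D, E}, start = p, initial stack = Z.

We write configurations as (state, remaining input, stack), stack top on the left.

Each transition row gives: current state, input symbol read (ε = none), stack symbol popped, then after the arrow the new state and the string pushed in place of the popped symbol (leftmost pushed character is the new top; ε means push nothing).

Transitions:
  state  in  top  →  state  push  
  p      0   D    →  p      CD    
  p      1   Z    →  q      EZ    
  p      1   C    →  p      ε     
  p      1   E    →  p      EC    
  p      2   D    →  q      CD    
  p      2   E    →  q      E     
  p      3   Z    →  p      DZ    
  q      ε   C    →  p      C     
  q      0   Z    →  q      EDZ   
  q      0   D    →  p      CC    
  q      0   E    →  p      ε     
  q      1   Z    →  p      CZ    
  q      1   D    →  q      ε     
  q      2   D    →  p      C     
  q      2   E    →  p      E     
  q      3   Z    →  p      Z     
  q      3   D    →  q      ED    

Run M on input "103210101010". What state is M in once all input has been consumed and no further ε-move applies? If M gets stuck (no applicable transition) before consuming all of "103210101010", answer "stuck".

(p, 103210101010, Z)
  read 1, top Z: go to q, push EZ → (q, 03210101010, EZ)
  read 0, top E: go to p, push ε → (p, 3210101010, Z)
  read 3, top Z: go to p, push DZ → (p, 210101010, DZ)
  read 2, top D: go to q, push CD → (q, 10101010, CDZ)
  ε-move, top C: go to p, push C → (p, 10101010, CDZ)
  read 1, top C: go to p, push ε → (p, 0101010, DZ)
  read 0, top D: go to p, push CD → (p, 101010, CDZ)
  read 1, top C: go to p, push ε → (p, 01010, DZ)
  read 0, top D: go to p, push CD → (p, 1010, CDZ)
  read 1, top C: go to p, push ε → (p, 010, DZ)
  read 0, top D: go to p, push CD → (p, 10, CDZ)
  read 1, top C: go to p, push ε → (p, 0, DZ)
  read 0, top D: go to p, push CD → (p, ε, CDZ)
All input consumed; M is in state p.

p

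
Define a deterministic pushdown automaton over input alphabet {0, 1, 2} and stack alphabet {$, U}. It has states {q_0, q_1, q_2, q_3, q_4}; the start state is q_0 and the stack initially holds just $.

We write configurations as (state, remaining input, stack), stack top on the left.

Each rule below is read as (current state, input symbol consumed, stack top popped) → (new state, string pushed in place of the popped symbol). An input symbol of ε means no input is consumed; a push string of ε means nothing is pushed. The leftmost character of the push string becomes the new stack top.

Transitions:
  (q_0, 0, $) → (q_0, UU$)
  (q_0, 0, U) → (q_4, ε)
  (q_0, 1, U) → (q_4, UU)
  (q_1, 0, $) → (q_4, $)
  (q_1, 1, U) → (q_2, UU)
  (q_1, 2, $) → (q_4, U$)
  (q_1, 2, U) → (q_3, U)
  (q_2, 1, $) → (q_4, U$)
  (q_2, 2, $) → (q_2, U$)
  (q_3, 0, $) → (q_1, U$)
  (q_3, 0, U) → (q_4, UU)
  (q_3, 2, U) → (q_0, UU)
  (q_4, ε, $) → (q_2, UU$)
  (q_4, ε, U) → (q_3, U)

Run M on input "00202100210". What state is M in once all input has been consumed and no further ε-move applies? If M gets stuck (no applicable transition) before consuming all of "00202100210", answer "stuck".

(q_0, 00202100210, $) ⊢ (q_0, 0202100210, UU$) ⊢ (q_4, 202100210, U$) ⊢ (q_3, 202100210, U$) ⊢ (q_0, 02100210, UU$) ⊢ (q_4, 2100210, U$) ⊢ (q_3, 2100210, U$) ⊢ (q_0, 100210, UU$) ⊢ (q_4, 00210, UUU$) ⊢ (q_3, 00210, UUU$) ⊢ (q_4, 0210, UUUU$) ⊢ (q_3, 0210, UUUU$) ⊢ (q_4, 210, UUUUU$) ⊢ (q_3, 210, UUUUU$) ⊢ (q_0, 10, UUUUUU$) ⊢ (q_4, 0, UUUUUUU$) ⊢ (q_3, 0, UUUUUUU$) ⊢ (q_4, ε, UUUUUUUU$) ⊢ (q_3, ε, UUUUUUUU$)
All input consumed; M is in state q_3.

q_3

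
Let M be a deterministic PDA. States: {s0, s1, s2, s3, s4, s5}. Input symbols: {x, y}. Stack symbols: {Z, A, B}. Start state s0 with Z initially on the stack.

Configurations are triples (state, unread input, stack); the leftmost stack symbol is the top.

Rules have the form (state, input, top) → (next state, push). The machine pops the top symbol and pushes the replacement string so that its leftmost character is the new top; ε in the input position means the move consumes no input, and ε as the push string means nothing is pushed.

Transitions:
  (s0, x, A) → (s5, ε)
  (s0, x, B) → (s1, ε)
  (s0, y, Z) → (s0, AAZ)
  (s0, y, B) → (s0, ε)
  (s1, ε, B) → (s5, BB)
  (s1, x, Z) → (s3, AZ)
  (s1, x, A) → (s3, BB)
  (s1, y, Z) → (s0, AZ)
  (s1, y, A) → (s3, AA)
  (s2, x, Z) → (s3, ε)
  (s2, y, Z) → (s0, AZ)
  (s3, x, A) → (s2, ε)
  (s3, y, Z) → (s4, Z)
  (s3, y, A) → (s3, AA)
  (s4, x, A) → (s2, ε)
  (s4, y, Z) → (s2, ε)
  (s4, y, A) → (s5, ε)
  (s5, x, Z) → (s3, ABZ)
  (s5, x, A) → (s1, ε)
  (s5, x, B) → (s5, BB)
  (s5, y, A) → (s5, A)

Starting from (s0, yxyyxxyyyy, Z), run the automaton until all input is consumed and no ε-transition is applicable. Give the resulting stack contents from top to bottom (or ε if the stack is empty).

(s0, yxyyxxyyyy, Z) ⊢ (s0, xyyxxyyyy, AAZ) ⊢ (s5, yyxxyyyy, AZ) ⊢ (s5, yxxyyyy, AZ) ⊢ (s5, xxyyyy, AZ) ⊢ (s1, xyyyy, Z) ⊢ (s3, yyyy, AZ) ⊢ (s3, yyy, AAZ) ⊢ (s3, yy, AAAZ) ⊢ (s3, y, AAAAZ) ⊢ (s3, ε, AAAAAZ)
All input consumed in state s3 with stack AAAAAZ.

AAAAAZ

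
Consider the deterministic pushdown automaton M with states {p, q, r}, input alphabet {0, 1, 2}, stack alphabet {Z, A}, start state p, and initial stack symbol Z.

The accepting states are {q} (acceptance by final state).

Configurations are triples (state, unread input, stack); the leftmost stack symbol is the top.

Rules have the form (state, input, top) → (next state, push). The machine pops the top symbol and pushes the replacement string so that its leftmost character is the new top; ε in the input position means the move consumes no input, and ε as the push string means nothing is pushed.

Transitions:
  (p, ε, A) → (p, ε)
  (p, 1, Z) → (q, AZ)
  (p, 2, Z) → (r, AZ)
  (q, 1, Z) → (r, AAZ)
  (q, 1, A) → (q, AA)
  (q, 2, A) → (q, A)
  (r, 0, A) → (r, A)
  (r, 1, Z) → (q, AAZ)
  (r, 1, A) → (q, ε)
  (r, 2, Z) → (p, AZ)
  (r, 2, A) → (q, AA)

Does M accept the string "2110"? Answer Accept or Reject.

(p, 2110, Z)
  read 2, top Z: go to r, push AZ → (r, 110, AZ)
  read 1, top A: go to q, push ε → (q, 10, Z)
  read 1, top Z: go to r, push AAZ → (r, 0, AAZ)
  read 0, top A: go to r, push A → (r, ε, AAZ)
All input consumed; state r ∉ F and no further ε-move applies.

Reject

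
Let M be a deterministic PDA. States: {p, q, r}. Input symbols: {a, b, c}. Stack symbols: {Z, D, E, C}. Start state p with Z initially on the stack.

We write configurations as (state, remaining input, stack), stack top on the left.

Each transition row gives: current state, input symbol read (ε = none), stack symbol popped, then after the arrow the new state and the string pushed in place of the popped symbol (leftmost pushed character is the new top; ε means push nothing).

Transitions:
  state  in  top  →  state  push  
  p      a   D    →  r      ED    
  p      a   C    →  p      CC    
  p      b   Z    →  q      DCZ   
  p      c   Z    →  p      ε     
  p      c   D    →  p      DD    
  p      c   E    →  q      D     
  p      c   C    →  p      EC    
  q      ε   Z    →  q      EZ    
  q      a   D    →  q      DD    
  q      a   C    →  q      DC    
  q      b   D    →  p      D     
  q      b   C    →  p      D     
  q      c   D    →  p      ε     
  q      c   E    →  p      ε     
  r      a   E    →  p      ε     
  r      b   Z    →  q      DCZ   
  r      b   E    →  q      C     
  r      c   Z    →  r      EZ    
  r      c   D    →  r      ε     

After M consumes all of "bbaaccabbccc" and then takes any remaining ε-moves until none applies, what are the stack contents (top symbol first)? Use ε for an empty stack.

DDDDDDDCZ

(p, bbaaccabbccc, Z)
  read b, top Z: go to q, push DCZ → (q, baaccabbccc, DCZ)
  read b, top D: go to p, push D → (p, aaccabbccc, DCZ)
  read a, top D: go to r, push ED → (r, accabbccc, EDCZ)
  read a, top E: go to p, push ε → (p, ccabbccc, DCZ)
  read c, top D: go to p, push DD → (p, cabbccc, DDCZ)
  read c, top D: go to p, push DD → (p, abbccc, DDDCZ)
  read a, top D: go to r, push ED → (r, bbccc, EDDDCZ)
  read b, top E: go to q, push C → (q, bccc, CDDDCZ)
  read b, top C: go to p, push D → (p, ccc, DDDDCZ)
  read c, top D: go to p, push DD → (p, cc, DDDDDCZ)
  read c, top D: go to p, push DD → (p, c, DDDDDDCZ)
  read c, top D: go to p, push DD → (p, ε, DDDDDDDCZ)
All input consumed in state p with stack DDDDDDDCZ.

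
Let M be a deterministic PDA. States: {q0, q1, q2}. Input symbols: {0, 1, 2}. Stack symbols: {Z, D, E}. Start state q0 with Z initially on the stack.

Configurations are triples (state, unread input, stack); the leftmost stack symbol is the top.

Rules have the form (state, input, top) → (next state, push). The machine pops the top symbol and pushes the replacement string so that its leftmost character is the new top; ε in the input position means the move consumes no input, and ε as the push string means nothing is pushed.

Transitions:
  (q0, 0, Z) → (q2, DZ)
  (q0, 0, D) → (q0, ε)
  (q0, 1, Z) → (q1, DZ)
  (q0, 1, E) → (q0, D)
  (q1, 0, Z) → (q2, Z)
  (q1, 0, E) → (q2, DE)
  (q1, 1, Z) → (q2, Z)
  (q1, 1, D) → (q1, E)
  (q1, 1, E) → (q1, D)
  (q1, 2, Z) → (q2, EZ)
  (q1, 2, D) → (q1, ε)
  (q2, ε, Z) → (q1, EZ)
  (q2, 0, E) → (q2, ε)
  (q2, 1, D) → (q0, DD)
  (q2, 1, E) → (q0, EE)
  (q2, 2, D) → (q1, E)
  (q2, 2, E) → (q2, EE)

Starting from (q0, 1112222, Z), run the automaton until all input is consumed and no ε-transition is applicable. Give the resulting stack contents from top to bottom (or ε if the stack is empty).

EEEZ

(q0, 1112222, Z) ⊢ (q1, 112222, DZ) ⊢ (q1, 12222, EZ) ⊢ (q1, 2222, DZ) ⊢ (q1, 222, Z) ⊢ (q2, 22, EZ) ⊢ (q2, 2, EEZ) ⊢ (q2, ε, EEEZ)
All input consumed in state q2 with stack EEEZ.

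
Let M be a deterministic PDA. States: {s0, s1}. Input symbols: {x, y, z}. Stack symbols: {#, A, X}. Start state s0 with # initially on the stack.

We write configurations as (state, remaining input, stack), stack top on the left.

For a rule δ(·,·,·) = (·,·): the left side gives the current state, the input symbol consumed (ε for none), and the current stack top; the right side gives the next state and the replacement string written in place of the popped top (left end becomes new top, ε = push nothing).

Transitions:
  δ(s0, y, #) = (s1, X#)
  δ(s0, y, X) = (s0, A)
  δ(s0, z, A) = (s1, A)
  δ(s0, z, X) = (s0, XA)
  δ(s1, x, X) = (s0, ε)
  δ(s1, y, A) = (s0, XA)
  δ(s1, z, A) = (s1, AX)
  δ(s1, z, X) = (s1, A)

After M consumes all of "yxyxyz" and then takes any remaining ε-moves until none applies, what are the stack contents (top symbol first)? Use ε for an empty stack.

(s0, yxyxyz, #) ⊢ (s1, xyxyz, X#) ⊢ (s0, yxyz, #) ⊢ (s1, xyz, X#) ⊢ (s0, yz, #) ⊢ (s1, z, X#) ⊢ (s1, ε, A#)
All input consumed in state s1 with stack A#.

A#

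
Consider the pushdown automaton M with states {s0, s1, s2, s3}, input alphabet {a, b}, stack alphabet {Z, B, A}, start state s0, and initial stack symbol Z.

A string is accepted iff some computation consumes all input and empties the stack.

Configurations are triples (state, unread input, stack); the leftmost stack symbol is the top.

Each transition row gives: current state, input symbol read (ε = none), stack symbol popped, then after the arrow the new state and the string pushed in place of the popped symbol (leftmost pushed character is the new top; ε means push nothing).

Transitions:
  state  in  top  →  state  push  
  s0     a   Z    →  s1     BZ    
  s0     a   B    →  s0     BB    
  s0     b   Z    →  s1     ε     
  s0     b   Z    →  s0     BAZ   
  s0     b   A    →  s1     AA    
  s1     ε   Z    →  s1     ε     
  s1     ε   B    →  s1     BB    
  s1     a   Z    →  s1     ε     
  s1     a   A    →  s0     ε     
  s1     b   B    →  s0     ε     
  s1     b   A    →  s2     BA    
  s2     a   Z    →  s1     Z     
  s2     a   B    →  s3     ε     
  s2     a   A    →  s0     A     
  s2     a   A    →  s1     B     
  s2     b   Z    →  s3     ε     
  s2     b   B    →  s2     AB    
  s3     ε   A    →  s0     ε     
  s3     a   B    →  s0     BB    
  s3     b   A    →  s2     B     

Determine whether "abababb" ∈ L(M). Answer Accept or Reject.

One accepting computation: (s0, abababb, Z) ⊢ (s1, bababb, BZ) ⊢ (s0, ababb, Z) ⊢ (s1, babb, BZ) ⊢ (s0, abb, Z) ⊢ (s1, bb, BZ) ⊢ (s0, b, Z) ⊢ (s1, ε, ε)
All input consumed and the stack is empty.

Accept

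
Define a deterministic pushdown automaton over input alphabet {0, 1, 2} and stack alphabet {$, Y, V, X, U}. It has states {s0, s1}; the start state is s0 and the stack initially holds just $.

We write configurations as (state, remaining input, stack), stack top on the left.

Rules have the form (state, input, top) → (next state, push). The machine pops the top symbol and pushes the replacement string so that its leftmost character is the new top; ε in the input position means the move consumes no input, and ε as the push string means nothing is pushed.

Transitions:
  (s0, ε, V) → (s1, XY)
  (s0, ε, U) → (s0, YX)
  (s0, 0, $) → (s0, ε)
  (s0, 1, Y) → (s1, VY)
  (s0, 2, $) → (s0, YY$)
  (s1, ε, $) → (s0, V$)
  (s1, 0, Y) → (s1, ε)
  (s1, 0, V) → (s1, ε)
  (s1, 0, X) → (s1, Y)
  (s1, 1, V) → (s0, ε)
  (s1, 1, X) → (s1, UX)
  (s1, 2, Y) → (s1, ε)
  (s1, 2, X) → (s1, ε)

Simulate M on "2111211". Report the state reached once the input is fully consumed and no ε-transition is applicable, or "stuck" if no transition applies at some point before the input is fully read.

(s0, 2111211, $) ⊢ (s0, 111211, YY$) ⊢ (s1, 11211, VYY$) ⊢ (s0, 1211, YY$) ⊢ (s1, 211, VYY$)
No transition for (s1, 2, top V); M blocks with input 211 remaining.

stuck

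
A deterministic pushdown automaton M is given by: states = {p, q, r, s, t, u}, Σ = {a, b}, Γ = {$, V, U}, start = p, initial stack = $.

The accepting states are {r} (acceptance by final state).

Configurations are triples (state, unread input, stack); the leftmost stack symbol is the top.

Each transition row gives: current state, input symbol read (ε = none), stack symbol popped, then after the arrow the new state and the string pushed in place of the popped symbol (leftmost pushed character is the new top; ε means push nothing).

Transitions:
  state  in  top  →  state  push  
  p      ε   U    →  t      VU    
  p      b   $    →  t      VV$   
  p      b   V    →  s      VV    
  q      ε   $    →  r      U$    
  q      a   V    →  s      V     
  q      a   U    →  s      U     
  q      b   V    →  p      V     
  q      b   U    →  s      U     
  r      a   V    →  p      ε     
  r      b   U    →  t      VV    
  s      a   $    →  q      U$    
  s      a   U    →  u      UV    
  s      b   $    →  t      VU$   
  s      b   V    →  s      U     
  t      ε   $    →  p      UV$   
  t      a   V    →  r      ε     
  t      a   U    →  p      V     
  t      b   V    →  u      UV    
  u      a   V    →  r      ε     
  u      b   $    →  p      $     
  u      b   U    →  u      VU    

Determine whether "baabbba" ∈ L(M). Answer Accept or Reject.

Accept

(p, baabbba, $)
  read b, top $: go to t, push VV$ → (t, aabbba, VV$)
  read a, top V: go to r, push ε → (r, abbba, V$)
  read a, top V: go to p, push ε → (p, bbba, $)
  read b, top $: go to t, push VV$ → (t, bba, VV$)
  read b, top V: go to u, push UV → (u, ba, UVV$)
  read b, top U: go to u, push VU → (u, a, VUVV$)
  read a, top V: go to r, push ε → (r, ε, UVV$)
All input consumed; state r ∈ F.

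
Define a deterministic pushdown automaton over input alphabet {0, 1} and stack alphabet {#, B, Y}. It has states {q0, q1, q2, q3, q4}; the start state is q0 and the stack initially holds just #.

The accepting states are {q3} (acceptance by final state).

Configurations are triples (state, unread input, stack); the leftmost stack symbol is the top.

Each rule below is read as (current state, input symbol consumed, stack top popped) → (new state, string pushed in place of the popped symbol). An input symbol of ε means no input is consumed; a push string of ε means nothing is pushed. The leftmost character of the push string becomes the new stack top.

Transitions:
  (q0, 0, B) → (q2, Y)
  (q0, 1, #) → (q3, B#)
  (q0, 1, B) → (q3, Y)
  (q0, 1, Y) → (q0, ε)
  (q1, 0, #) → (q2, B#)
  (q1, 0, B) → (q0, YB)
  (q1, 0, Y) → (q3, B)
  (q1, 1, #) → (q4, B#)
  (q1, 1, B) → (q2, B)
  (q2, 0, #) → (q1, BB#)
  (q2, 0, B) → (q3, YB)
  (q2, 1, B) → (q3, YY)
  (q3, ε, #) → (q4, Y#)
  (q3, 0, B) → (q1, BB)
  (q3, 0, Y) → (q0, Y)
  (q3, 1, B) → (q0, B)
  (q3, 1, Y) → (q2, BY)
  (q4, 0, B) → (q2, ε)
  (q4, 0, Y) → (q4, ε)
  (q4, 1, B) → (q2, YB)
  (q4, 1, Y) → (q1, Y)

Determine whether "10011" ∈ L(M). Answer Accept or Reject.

(q0, 10011, #) ⊢ (q3, 0011, B#) ⊢ (q1, 011, BB#) ⊢ (q0, 11, YBB#) ⊢ (q0, 1, BB#) ⊢ (q3, ε, YB#)
All input consumed; state q3 ∈ F.

Accept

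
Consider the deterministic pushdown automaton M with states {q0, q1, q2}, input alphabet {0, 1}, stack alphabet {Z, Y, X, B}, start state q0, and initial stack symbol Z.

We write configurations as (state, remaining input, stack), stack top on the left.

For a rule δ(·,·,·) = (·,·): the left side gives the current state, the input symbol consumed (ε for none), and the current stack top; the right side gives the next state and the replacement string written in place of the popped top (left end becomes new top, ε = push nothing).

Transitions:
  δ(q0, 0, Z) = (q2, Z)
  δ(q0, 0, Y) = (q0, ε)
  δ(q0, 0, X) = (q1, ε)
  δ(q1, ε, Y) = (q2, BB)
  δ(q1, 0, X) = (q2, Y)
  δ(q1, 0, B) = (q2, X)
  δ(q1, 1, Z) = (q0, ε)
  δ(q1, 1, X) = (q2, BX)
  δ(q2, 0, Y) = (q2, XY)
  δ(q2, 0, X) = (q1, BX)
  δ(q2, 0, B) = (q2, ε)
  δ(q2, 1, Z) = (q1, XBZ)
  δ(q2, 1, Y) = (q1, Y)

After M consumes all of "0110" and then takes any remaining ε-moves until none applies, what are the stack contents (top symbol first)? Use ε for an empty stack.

XBZ

(q0, 0110, Z)
  read 0, top Z: go to q2, push Z → (q2, 110, Z)
  read 1, top Z: go to q1, push XBZ → (q1, 10, XBZ)
  read 1, top X: go to q2, push BX → (q2, 0, BXBZ)
  read 0, top B: go to q2, push ε → (q2, ε, XBZ)
All input consumed in state q2 with stack XBZ.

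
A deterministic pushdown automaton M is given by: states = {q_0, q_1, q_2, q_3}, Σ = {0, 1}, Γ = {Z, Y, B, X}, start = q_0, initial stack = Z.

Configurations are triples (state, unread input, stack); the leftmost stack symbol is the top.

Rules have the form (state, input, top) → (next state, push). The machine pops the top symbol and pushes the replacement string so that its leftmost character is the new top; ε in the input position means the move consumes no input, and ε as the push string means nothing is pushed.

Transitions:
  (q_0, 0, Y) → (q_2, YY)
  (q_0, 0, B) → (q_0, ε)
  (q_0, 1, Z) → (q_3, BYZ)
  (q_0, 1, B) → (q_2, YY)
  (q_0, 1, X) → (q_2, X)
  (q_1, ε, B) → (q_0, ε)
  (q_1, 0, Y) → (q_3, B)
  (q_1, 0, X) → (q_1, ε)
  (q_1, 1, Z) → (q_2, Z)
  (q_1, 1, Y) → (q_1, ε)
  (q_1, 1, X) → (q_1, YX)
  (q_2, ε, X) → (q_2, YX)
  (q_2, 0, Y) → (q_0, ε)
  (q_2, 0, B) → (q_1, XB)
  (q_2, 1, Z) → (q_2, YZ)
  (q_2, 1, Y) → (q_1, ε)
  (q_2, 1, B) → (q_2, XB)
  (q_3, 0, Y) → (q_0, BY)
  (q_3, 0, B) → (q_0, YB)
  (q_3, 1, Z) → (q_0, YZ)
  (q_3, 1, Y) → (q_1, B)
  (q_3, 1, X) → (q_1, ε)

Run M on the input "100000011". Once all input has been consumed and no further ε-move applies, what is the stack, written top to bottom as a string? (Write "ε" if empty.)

(q_0, 100000011, Z)
  read 1, top Z: go to q_3, push BYZ → (q_3, 00000011, BYZ)
  read 0, top B: go to q_0, push YB → (q_0, 0000011, YBYZ)
  read 0, top Y: go to q_2, push YY → (q_2, 000011, YYBYZ)
  read 0, top Y: go to q_0, push ε → (q_0, 00011, YBYZ)
  read 0, top Y: go to q_2, push YY → (q_2, 0011, YYBYZ)
  read 0, top Y: go to q_0, push ε → (q_0, 011, YBYZ)
  read 0, top Y: go to q_2, push YY → (q_2, 11, YYBYZ)
  read 1, top Y: go to q_1, push ε → (q_1, 1, YBYZ)
  read 1, top Y: go to q_1, push ε → (q_1, ε, BYZ)
  ε-move, top B: go to q_0, push ε → (q_0, ε, YZ)
All input consumed in state q_0 with stack YZ.

YZ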